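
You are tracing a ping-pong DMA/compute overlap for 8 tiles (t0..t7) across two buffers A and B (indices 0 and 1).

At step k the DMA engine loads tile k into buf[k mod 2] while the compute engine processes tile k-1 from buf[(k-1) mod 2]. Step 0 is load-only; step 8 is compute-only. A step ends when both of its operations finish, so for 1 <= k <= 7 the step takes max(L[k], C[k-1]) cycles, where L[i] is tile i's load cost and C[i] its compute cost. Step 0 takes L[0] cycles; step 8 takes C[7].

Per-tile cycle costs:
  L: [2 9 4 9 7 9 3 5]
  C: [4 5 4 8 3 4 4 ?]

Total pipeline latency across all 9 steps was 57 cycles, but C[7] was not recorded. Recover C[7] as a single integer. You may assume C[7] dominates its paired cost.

C[7] = 6

step 0 → dur = L[0]=2 = 2
step 1 → dur = max(L[1]=9, C[0]=4) = 9
step 2 → dur = max(L[2]=4, C[1]=5) = 5
step 3 → dur = max(L[3]=9, C[2]=4) = 9
step 4 → dur = max(L[4]=7, C[3]=8) = 8
step 5 → dur = max(L[5]=9, C[4]=3) = 9
step 6 → dur = max(L[6]=3, C[5]=4) = 4
step 7 → dur = max(L[7]=5, C[6]=4) = 5
step 8 → dur = C[7]=? = C[7]  (unknown; binding)
sum of known step durations = 51
dur[8] = total - known = 57 - 51 = 6
C[7] is the binding max in step 8, so C[7] = dur[8] = 6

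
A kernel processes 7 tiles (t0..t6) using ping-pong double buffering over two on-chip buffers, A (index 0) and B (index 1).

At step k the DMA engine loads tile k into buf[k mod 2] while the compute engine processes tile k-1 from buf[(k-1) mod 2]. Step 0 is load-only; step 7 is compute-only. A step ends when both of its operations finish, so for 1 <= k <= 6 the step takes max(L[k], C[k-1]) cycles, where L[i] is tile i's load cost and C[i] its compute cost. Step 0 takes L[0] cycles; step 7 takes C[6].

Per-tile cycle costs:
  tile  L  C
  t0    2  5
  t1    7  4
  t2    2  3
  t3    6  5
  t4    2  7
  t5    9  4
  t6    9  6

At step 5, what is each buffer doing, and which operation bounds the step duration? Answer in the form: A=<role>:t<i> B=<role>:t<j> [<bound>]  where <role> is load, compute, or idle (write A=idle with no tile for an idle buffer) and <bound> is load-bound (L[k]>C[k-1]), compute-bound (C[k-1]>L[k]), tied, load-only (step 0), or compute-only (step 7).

step 0: L[0]=2 → dur=2, Σ=2 | A=load:t0 B=idle [load-only]
step 1: L[1]=7 C[0]=5 → dur=7, Σ=9 | A=compute:t0 B=load:t1 [load-bound]
step 2: L[2]=2 C[1]=4 → dur=4, Σ=13 | A=load:t2 B=compute:t1 [compute-bound]
step 3: L[3]=6 C[2]=3 → dur=6, Σ=19 | A=compute:t2 B=load:t3 [load-bound]
step 4: L[4]=2 C[3]=5 → dur=5, Σ=24 | A=load:t4 B=compute:t3 [compute-bound]
step 5: L[5]=9 C[4]=7 → dur=9, Σ=33 | A=compute:t4 B=load:t5 [load-bound]
step 6: L[6]=9 C[5]=4 → dur=9, Σ=42 | A=load:t6 B=compute:t5 [load-bound]
step 7: C[6]=6 → dur=6, Σ=48 | A=compute:t6 B=idle [compute-only]

step 5: A=compute:t4 B=load:t5 [load-bound]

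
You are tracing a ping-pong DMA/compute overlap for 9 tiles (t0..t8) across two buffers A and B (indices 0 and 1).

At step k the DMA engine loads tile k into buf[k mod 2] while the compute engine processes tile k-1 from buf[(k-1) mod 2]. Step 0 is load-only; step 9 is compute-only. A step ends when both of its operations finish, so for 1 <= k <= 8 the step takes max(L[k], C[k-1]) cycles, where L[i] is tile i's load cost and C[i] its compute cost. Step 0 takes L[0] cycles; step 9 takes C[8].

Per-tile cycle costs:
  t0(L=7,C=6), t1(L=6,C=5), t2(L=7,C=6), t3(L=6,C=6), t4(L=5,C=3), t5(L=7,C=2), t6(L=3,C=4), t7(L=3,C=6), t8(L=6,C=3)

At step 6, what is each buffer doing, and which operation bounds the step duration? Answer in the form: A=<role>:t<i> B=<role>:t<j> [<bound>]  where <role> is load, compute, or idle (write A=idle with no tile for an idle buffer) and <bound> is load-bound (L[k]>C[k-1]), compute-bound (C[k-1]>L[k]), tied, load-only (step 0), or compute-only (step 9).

step 6: A=load:t6 B=compute:t5 [load-bound]

k=0 load=t0/7c comp=- wait=7 total=7
k=1 load=t1/6c comp=t0/6c wait=6 total=13
k=2 load=t2/7c comp=t1/5c wait=7 total=20
k=3 load=t3/6c comp=t2/6c wait=6 total=26
k=4 load=t4/5c comp=t3/6c wait=6 total=32
k=5 load=t5/7c comp=t4/3c wait=7 total=39
k=6 load=t6/3c comp=t5/2c wait=3 total=42
k=7 load=t7/3c comp=t6/4c wait=4 total=46
k=8 load=t8/6c comp=t7/6c wait=6 total=52
k=9 load=- comp=t8/3c wait=3 total=55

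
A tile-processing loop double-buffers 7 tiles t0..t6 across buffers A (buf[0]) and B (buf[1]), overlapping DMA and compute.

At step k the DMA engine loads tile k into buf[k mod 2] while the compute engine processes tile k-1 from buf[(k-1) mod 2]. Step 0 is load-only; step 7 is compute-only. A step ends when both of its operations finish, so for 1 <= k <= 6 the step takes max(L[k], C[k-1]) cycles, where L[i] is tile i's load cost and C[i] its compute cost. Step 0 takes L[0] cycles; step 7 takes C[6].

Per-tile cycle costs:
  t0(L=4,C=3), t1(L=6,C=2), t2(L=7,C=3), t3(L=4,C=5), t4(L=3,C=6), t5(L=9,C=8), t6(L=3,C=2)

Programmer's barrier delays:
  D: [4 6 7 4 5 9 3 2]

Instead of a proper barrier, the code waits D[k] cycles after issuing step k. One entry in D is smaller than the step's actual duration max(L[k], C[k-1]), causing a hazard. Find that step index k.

hazard at step 6

step 0: need L[0]=4 = 4; D[0]=4 ok
step 1: need max(L[1]=6,C[0]=3) = 6; D[1]=6 ok
step 2: need max(L[2]=7,C[1]=2) = 7; D[2]=7 ok
step 3: need max(L[3]=4,C[2]=3) = 4; D[3]=4 ok
step 4: need max(L[4]=3,C[3]=5) = 5; D[4]=5 ok
step 5: need max(L[5]=9,C[4]=6) = 9; D[5]=9 ok
step 6: need max(L[6]=3,C[5]=8) = 8; D[6]=3 SHORT
step 7: need C[6]=2 = 2; D[7]=2 ok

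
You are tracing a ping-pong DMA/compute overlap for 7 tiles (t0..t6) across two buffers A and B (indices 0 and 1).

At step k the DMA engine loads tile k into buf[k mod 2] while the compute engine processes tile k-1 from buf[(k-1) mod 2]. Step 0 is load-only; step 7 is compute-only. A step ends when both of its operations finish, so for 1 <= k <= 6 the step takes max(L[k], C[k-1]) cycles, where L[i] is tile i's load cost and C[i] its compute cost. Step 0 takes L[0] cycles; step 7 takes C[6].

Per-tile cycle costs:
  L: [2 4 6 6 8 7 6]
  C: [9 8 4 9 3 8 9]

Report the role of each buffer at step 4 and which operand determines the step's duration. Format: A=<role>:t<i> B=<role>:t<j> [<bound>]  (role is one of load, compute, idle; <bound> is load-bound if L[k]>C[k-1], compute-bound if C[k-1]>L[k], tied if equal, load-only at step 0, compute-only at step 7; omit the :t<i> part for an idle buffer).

step 4: A=load:t4 B=compute:t3 [compute-bound]

k=0 load=t0/2c comp=- wait=2 total=2
k=1 load=t1/4c comp=t0/9c wait=9 total=11
k=2 load=t2/6c comp=t1/8c wait=8 total=19
k=3 load=t3/6c comp=t2/4c wait=6 total=25
k=4 load=t4/8c comp=t3/9c wait=9 total=34
k=5 load=t5/7c comp=t4/3c wait=7 total=41
k=6 load=t6/6c comp=t5/8c wait=8 total=49
k=7 load=- comp=t6/9c wait=9 total=58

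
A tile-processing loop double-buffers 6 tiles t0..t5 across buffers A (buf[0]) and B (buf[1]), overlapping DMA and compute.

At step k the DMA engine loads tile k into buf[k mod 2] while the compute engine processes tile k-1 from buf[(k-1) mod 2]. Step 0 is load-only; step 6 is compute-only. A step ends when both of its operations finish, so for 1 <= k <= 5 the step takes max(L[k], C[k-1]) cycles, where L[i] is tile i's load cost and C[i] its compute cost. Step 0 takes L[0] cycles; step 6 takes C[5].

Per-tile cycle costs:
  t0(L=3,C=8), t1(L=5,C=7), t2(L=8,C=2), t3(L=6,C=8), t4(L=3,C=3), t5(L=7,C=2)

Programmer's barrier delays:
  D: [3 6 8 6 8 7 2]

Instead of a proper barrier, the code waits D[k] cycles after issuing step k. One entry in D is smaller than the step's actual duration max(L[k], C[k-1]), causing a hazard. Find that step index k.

hazard at step 1

step 0: need L[0]=3 = 3; D[0]=3 ok
step 1: need max(L[1]=5,C[0]=8) = 8; D[1]=6 SHORT
step 2: need max(L[2]=8,C[1]=7) = 8; D[2]=8 ok
step 3: need max(L[3]=6,C[2]=2) = 6; D[3]=6 ok
step 4: need max(L[4]=3,C[3]=8) = 8; D[4]=8 ok
step 5: need max(L[5]=7,C[4]=3) = 7; D[5]=7 ok
step 6: need C[5]=2 = 2; D[6]=2 ok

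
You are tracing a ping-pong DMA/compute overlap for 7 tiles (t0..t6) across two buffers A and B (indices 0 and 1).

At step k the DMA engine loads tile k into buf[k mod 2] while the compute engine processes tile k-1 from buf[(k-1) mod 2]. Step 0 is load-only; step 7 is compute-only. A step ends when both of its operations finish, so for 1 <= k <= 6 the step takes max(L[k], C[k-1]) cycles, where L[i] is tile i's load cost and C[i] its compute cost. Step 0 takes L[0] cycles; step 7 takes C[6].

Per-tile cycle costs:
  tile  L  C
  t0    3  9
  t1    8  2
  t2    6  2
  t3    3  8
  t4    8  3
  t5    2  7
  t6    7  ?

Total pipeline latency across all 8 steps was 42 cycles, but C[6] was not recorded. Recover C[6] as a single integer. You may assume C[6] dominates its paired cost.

C[6] = 3

step 0 → dur = L[0]=3 = 3
step 1 → dur = max(L[1]=8, C[0]=9) = 9
step 2 → dur = max(L[2]=6, C[1]=2) = 6
step 3 → dur = max(L[3]=3, C[2]=2) = 3
step 4 → dur = max(L[4]=8, C[3]=8) = 8
step 5 → dur = max(L[5]=2, C[4]=3) = 3
step 6 → dur = max(L[6]=7, C[5]=7) = 7
step 7 → dur = C[6]=? = C[6]  (unknown; binding)
sum of known step durations = 39
dur[7] = total - known = 42 - 39 = 3
C[6] is the binding max in step 7, so C[6] = dur[7] = 3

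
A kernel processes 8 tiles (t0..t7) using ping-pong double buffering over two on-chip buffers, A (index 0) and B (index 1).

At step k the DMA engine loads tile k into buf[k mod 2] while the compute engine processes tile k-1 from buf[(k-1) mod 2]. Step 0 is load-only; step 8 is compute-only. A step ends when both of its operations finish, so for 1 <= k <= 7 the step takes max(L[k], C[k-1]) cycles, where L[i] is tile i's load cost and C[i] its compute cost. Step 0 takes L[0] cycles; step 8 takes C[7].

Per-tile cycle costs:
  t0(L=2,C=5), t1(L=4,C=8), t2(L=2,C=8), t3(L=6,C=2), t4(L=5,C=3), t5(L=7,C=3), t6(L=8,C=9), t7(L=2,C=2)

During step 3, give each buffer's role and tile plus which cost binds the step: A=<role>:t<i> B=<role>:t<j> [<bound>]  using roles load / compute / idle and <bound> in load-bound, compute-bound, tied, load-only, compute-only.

step 3: A=compute:t2 B=load:t3 [compute-bound]

[0] DMA t0→A (2c) ∥ CU idle ⇒ 2c, clock 2
[1] DMA t1→B (4c) ∥ CU A:t0 (5c) ⇒ 5c, clock 7
[2] DMA t2→A (2c) ∥ CU B:t1 (8c) ⇒ 8c, clock 15
[3] DMA t3→B (6c) ∥ CU A:t2 (8c) ⇒ 8c, clock 23
[4] DMA t4→A (5c) ∥ CU B:t3 (2c) ⇒ 5c, clock 28
[5] DMA t5→B (7c) ∥ CU A:t4 (3c) ⇒ 7c, clock 35
[6] DMA t6→A (8c) ∥ CU B:t5 (3c) ⇒ 8c, clock 43
[7] DMA t7→B (2c) ∥ CU A:t6 (9c) ⇒ 9c, clock 52
[8] DMA idle ∥ CU B:t7 (2c) ⇒ 2c, clock 54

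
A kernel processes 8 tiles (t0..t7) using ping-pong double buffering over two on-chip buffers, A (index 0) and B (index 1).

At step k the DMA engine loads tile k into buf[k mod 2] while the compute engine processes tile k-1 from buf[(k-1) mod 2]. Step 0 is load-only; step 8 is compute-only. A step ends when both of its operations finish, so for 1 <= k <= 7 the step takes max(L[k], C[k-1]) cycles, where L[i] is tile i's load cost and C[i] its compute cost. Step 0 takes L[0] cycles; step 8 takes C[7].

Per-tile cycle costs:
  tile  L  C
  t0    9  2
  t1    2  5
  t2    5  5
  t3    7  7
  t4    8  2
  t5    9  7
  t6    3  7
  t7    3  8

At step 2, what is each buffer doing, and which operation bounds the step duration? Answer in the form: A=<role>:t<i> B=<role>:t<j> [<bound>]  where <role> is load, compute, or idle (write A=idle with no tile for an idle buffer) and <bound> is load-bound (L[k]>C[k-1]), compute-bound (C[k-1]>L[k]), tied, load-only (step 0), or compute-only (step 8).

[0] DMA t0→A (9c) ∥ CU idle ⇒ 9c, clock 9
[1] DMA t1→B (2c) ∥ CU A:t0 (2c) ⇒ 2c, clock 11
[2] DMA t2→A (5c) ∥ CU B:t1 (5c) ⇒ 5c, clock 16
[3] DMA t3→B (7c) ∥ CU A:t2 (5c) ⇒ 7c, clock 23
[4] DMA t4→A (8c) ∥ CU B:t3 (7c) ⇒ 8c, clock 31
[5] DMA t5→B (9c) ∥ CU A:t4 (2c) ⇒ 9c, clock 40
[6] DMA t6→A (3c) ∥ CU B:t5 (7c) ⇒ 7c, clock 47
[7] DMA t7→B (3c) ∥ CU A:t6 (7c) ⇒ 7c, clock 54
[8] DMA idle ∥ CU B:t7 (8c) ⇒ 8c, clock 62

step 2: A=load:t2 B=compute:t1 [tied]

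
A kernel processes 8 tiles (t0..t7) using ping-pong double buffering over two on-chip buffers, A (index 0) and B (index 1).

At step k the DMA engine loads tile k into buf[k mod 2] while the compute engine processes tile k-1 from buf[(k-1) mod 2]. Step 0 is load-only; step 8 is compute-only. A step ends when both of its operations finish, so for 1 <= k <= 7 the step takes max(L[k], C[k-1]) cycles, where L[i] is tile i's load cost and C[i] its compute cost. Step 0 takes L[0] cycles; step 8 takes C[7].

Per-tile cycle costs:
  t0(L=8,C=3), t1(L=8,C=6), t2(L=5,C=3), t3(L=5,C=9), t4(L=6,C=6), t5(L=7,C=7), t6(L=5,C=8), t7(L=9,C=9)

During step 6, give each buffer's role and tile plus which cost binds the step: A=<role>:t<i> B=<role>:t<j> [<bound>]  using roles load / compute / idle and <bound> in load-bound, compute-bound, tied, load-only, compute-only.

step 0: L[0]=8 → dur=8, Σ=8 | A=load:t0 B=idle [load-only]
step 1: L[1]=8 C[0]=3 → dur=8, Σ=16 | A=compute:t0 B=load:t1 [load-bound]
step 2: L[2]=5 C[1]=6 → dur=6, Σ=22 | A=load:t2 B=compute:t1 [compute-bound]
step 3: L[3]=5 C[2]=3 → dur=5, Σ=27 | A=compute:t2 B=load:t3 [load-bound]
step 4: L[4]=6 C[3]=9 → dur=9, Σ=36 | A=load:t4 B=compute:t3 [compute-bound]
step 5: L[5]=7 C[4]=6 → dur=7, Σ=43 | A=compute:t4 B=load:t5 [load-bound]
step 6: L[6]=5 C[5]=7 → dur=7, Σ=50 | A=load:t6 B=compute:t5 [compute-bound]
step 7: L[7]=9 C[6]=8 → dur=9, Σ=59 | A=compute:t6 B=load:t7 [load-bound]
step 8: C[7]=9 → dur=9, Σ=68 | A=idle B=compute:t7 [compute-only]

step 6: A=load:t6 B=compute:t5 [compute-bound]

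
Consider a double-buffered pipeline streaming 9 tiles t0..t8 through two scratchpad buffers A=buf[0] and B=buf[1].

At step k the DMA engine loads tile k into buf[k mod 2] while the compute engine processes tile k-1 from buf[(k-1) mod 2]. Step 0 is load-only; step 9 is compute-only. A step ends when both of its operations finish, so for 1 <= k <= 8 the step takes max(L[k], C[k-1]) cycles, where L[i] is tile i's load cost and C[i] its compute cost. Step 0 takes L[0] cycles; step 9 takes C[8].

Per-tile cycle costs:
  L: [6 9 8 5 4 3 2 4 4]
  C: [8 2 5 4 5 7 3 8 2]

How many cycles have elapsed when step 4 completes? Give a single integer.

  0. 6=6c; end=6; A:t0 B:-
  1. max(9,8)=9c; end=15; A:t0 B:t1
  2. max(8,2)=8c; end=23; A:t2 B:t1
  3. max(5,5)=5c; end=28; A:t2 B:t3
  4. max(4,4)=4c; end=32; A:t4 B:t3
  5. max(3,5)=5c; end=37; A:t4 B:t5
  6. max(2,7)=7c; end=44; A:t6 B:t5
  7. max(4,3)=4c; end=48; A:t6 B:t7
  8. max(4,8)=8c; end=56; A:t8 B:t7
  9. 2=2c; end=58; A:t8 B:t7

end_cycle[4] = 32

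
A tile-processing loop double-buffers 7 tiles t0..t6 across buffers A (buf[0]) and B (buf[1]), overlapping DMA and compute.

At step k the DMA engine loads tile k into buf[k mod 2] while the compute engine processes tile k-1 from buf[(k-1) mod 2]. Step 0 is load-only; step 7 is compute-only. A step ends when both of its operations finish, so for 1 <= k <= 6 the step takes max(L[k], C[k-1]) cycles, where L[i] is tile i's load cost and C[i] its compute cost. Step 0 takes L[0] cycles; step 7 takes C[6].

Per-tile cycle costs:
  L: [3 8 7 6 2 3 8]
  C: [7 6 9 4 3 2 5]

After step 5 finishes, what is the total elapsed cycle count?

end_cycle[5] = 34

  0. 3=3c; end=3; A:t0 B:-
  1. max(8,7)=8c; end=11; A:t0 B:t1
  2. max(7,6)=7c; end=18; A:t2 B:t1
  3. max(6,9)=9c; end=27; A:t2 B:t3
  4. max(2,4)=4c; end=31; A:t4 B:t3
  5. max(3,3)=3c; end=34; A:t4 B:t5
  6. max(8,2)=8c; end=42; A:t6 B:t5
  7. 5=5c; end=47; A:t6 B:t5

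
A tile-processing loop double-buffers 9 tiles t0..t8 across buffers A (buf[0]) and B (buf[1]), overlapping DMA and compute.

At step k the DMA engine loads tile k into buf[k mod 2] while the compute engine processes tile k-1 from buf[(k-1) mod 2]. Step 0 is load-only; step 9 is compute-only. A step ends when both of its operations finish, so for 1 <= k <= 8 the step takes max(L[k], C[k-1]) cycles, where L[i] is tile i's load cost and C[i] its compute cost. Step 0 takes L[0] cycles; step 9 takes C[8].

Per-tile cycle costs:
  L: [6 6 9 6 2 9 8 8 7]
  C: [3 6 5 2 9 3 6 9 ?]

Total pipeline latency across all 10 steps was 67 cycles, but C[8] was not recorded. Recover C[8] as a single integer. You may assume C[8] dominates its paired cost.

C[8] = 4

step 0 = dur = L[0]=6 = 6
step 1 = dur = max(L[1]=6, C[0]=3) = 6
step 2 = dur = max(L[2]=9, C[1]=6) = 9
step 3 = dur = max(L[3]=6, C[2]=5) = 6
step 4 = dur = max(L[4]=2, C[3]=2) = 2
step 5 = dur = max(L[5]=9, C[4]=9) = 9
step 6 = dur = max(L[6]=8, C[5]=3) = 8
step 7 = dur = max(L[7]=8, C[6]=6) = 8
step 8 = dur = max(L[8]=7, C[7]=9) = 9
step 9 = dur = C[8]=? = C[8]  (unknown; binding)
sum of known step durations = 63
dur[9] = total - known = 67 - 63 = 4
C[8] is the binding max in step 9, so C[8] = dur[9] = 4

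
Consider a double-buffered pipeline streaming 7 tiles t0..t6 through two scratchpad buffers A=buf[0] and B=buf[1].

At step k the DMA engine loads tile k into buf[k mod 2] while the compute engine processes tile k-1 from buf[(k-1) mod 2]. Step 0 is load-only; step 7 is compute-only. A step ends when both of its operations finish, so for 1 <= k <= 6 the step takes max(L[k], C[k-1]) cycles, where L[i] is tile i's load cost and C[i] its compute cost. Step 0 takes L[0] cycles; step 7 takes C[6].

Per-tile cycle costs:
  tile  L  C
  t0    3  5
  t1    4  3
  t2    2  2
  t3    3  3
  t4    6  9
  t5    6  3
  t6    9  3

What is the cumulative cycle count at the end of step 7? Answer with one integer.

k=0 load=t0/3c comp=- wait=3 total=3
k=1 load=t1/4c comp=t0/5c wait=5 total=8
k=2 load=t2/2c comp=t1/3c wait=3 total=11
k=3 load=t3/3c comp=t2/2c wait=3 total=14
k=4 load=t4/6c comp=t3/3c wait=6 total=20
k=5 load=t5/6c comp=t4/9c wait=9 total=29
k=6 load=t6/9c comp=t5/3c wait=9 total=38
k=7 load=- comp=t6/3c wait=3 total=41

end_cycle[7] = 41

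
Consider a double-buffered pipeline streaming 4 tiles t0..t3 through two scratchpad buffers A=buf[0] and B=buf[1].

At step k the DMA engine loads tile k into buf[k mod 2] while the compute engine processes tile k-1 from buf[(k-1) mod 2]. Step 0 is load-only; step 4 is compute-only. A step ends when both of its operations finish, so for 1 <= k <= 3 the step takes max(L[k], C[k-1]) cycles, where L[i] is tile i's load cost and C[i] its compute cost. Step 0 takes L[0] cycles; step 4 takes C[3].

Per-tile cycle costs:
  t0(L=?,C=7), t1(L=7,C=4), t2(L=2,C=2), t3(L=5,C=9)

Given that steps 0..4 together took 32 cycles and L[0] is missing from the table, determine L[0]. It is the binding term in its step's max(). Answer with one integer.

L[0] = 7

step 0 | dur = L[0]=? = L[0]  (unknown; binding)
step 1 | dur = max(L[1]=7, C[0]=7) = 7
step 2 | dur = max(L[2]=2, C[1]=4) = 4
step 3 | dur = max(L[3]=5, C[2]=2) = 5
step 4 | dur = C[3]=9 = 9
sum of known step durations = 25
dur[0] = total - known = 32 - 25 = 7
L[0] is the binding max in step 0, so L[0] = dur[0] = 7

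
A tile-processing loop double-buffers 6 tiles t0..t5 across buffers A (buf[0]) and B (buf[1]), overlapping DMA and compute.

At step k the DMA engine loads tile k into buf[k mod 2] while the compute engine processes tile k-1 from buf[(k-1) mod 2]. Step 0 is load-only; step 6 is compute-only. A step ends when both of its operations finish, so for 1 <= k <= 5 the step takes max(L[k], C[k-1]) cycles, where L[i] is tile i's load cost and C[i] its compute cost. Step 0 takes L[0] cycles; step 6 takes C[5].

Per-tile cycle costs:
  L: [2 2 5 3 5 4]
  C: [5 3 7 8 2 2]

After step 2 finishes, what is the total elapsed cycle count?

end_cycle[2] = 12

k=0 load=t0/2c comp=- wait=2 total=2
k=1 load=t1/2c comp=t0/5c wait=5 total=7
k=2 load=t2/5c comp=t1/3c wait=5 total=12
k=3 load=t3/3c comp=t2/7c wait=7 total=19
k=4 load=t4/5c comp=t3/8c wait=8 total=27
k=5 load=t5/4c comp=t4/2c wait=4 total=31
k=6 load=- comp=t5/2c wait=2 total=33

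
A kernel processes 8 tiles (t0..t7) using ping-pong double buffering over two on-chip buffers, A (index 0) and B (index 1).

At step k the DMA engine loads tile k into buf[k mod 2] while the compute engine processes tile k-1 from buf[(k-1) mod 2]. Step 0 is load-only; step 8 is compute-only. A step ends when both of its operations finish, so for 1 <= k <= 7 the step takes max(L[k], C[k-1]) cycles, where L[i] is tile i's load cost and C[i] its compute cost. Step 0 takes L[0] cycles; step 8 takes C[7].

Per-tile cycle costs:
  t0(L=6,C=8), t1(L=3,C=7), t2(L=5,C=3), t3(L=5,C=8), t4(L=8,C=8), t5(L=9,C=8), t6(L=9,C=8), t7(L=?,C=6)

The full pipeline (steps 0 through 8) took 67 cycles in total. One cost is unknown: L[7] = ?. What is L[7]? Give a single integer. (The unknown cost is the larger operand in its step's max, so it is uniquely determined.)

L[7] = 9

step 0 = dur = L[0]=6 = 6
step 1 = dur = max(L[1]=3, C[0]=8) = 8
step 2 = dur = max(L[2]=5, C[1]=7) = 7
step 3 = dur = max(L[3]=5, C[2]=3) = 5
step 4 = dur = max(L[4]=8, C[3]=8) = 8
step 5 = dur = max(L[5]=9, C[4]=8) = 9
step 6 = dur = max(L[6]=9, C[5]=8) = 9
step 7 = dur = max(L[7]=?, C[6]=8) = L[7]  (unknown; binding)
step 8 = dur = C[7]=6 = 6
sum of known step durations = 58
dur[7] = total - known = 67 - 58 = 9
L[7] is the binding max in step 7, so L[7] = dur[7] = 9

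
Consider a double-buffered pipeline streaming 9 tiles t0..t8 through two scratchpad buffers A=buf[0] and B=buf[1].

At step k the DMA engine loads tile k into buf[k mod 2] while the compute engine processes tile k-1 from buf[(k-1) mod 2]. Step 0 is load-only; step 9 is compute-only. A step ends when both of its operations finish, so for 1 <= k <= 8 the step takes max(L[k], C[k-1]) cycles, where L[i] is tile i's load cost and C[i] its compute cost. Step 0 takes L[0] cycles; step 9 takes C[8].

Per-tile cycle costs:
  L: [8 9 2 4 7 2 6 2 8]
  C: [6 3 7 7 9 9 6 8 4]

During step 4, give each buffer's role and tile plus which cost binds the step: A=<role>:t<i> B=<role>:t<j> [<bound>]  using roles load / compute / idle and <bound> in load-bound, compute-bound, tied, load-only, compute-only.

step 0: L[0]=8 → dur=8, Σ=8 | A=load:t0 B=idle [load-only]
step 1: L[1]=9 C[0]=6 → dur=9, Σ=17 | A=compute:t0 B=load:t1 [load-bound]
step 2: L[2]=2 C[1]=3 → dur=3, Σ=20 | A=load:t2 B=compute:t1 [compute-bound]
step 3: L[3]=4 C[2]=7 → dur=7, Σ=27 | A=compute:t2 B=load:t3 [compute-bound]
step 4: L[4]=7 C[3]=7 → dur=7, Σ=34 | A=load:t4 B=compute:t3 [tied]
step 5: L[5]=2 C[4]=9 → dur=9, Σ=43 | A=compute:t4 B=load:t5 [compute-bound]
step 6: L[6]=6 C[5]=9 → dur=9, Σ=52 | A=load:t6 B=compute:t5 [compute-bound]
step 7: L[7]=2 C[6]=6 → dur=6, Σ=58 | A=compute:t6 B=load:t7 [compute-bound]
step 8: L[8]=8 C[7]=8 → dur=8, Σ=66 | A=load:t8 B=compute:t7 [tied]
step 9: C[8]=4 → dur=4, Σ=70 | A=compute:t8 B=idle [compute-only]

step 4: A=load:t4 B=compute:t3 [tied]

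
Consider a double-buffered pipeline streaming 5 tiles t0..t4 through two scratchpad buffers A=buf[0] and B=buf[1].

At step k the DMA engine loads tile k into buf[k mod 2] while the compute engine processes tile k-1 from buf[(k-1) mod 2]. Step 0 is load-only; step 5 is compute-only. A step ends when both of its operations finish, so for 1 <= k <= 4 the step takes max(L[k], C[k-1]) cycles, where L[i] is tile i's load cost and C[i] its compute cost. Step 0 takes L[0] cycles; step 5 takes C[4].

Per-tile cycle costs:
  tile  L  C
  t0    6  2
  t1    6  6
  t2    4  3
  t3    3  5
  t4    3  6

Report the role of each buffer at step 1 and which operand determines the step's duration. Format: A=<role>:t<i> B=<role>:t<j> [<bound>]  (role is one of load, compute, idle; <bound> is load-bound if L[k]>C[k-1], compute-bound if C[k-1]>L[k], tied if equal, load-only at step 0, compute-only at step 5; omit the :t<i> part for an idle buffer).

step 1: A=compute:t0 B=load:t1 [load-bound]

[0] DMA t0→A (6c) ∥ CU idle ⇒ 6c, clock 6
[1] DMA t1→B (6c) ∥ CU A:t0 (2c) ⇒ 6c, clock 12
[2] DMA t2→A (4c) ∥ CU B:t1 (6c) ⇒ 6c, clock 18
[3] DMA t3→B (3c) ∥ CU A:t2 (3c) ⇒ 3c, clock 21
[4] DMA t4→A (3c) ∥ CU B:t3 (5c) ⇒ 5c, clock 26
[5] DMA idle ∥ CU A:t4 (6c) ⇒ 6c, clock 32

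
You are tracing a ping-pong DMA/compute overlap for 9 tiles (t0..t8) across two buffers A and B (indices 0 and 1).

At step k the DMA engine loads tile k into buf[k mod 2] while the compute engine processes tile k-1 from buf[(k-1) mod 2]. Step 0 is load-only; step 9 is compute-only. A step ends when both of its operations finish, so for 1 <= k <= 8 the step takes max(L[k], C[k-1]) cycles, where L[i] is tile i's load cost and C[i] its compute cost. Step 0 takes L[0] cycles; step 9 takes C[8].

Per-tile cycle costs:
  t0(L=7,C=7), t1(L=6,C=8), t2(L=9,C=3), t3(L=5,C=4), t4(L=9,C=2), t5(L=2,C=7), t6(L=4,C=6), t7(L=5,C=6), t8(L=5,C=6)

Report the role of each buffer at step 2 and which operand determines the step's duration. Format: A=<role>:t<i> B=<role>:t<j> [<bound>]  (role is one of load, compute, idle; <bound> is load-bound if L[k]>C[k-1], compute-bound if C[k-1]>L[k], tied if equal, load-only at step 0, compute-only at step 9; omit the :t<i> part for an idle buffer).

step 2: A=load:t2 B=compute:t1 [load-bound]

[0] DMA t0→A (7c) ∥ CU idle ⇒ 7c, clock 7
[1] DMA t1→B (6c) ∥ CU A:t0 (7c) ⇒ 7c, clock 14
[2] DMA t2→A (9c) ∥ CU B:t1 (8c) ⇒ 9c, clock 23
[3] DMA t3→B (5c) ∥ CU A:t2 (3c) ⇒ 5c, clock 28
[4] DMA t4→A (9c) ∥ CU B:t3 (4c) ⇒ 9c, clock 37
[5] DMA t5→B (2c) ∥ CU A:t4 (2c) ⇒ 2c, clock 39
[6] DMA t6→A (4c) ∥ CU B:t5 (7c) ⇒ 7c, clock 46
[7] DMA t7→B (5c) ∥ CU A:t6 (6c) ⇒ 6c, clock 52
[8] DMA t8→A (5c) ∥ CU B:t7 (6c) ⇒ 6c, clock 58
[9] DMA idle ∥ CU A:t8 (6c) ⇒ 6c, clock 64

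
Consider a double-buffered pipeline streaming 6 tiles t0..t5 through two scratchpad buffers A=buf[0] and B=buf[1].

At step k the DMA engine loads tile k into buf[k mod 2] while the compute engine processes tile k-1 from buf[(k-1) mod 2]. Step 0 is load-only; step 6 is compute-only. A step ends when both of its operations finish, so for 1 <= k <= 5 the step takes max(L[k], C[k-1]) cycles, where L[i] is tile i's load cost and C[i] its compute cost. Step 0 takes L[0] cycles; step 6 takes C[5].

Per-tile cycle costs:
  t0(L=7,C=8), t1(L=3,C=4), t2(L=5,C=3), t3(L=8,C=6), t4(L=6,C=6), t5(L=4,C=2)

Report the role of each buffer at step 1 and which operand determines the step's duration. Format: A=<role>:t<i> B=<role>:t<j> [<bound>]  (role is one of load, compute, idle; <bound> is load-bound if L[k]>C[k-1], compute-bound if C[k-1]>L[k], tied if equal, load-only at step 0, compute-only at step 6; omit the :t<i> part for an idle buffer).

step 1: A=compute:t0 B=load:t1 [compute-bound]

step 0: L[0]=7 → dur=7, Σ=7 | A=load:t0 B=idle [load-only]
step 1: L[1]=3 C[0]=8 → dur=8, Σ=15 | A=compute:t0 B=load:t1 [compute-bound]
step 2: L[2]=5 C[1]=4 → dur=5, Σ=20 | A=load:t2 B=compute:t1 [load-bound]
step 3: L[3]=8 C[2]=3 → dur=8, Σ=28 | A=compute:t2 B=load:t3 [load-bound]
step 4: L[4]=6 C[3]=6 → dur=6, Σ=34 | A=load:t4 B=compute:t3 [tied]
step 5: L[5]=4 C[4]=6 → dur=6, Σ=40 | A=compute:t4 B=load:t5 [compute-bound]
step 6: C[5]=2 → dur=2, Σ=42 | A=idle B=compute:t5 [compute-only]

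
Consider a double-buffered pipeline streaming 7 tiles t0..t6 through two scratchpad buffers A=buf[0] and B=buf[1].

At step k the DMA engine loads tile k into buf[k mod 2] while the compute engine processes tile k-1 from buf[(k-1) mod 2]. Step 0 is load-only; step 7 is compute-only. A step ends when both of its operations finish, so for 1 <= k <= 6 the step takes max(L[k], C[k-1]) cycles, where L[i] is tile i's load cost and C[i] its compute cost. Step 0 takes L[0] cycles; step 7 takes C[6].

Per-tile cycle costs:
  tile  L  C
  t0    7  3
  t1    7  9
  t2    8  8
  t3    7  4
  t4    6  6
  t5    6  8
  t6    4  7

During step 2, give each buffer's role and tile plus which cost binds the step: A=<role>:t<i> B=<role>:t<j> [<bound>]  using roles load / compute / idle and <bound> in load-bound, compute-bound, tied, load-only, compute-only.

step 2: A=load:t2 B=compute:t1 [compute-bound]

  0. 7=7c; end=7; A:t0 B:-
  1. max(7,3)=7c; end=14; A:t0 B:t1
  2. max(8,9)=9c; end=23; A:t2 B:t1
  3. max(7,8)=8c; end=31; A:t2 B:t3
  4. max(6,4)=6c; end=37; A:t4 B:t3
  5. max(6,6)=6c; end=43; A:t4 B:t5
  6. max(4,8)=8c; end=51; A:t6 B:t5
  7. 7=7c; end=58; A:t6 B:t5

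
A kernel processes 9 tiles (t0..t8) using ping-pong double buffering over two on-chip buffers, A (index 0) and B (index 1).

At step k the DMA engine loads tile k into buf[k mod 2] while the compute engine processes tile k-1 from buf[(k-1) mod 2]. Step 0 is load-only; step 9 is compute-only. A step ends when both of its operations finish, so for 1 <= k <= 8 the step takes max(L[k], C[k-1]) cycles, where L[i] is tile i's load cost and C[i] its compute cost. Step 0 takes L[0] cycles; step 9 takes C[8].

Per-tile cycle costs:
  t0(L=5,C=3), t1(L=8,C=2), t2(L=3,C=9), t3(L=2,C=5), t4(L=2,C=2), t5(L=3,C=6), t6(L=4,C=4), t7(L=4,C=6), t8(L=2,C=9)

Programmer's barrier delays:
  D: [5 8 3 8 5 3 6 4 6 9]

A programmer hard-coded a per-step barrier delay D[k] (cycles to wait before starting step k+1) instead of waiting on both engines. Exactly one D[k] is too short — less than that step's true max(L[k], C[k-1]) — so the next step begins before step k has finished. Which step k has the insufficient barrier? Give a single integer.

step 0: need L[0]=5 = 5; D[0]=5 ok
step 1: need max(L[1]=8,C[0]=3) = 8; D[1]=8 ok
step 2: need max(L[2]=3,C[1]=2) = 3; D[2]=3 ok
step 3: need max(L[3]=2,C[2]=9) = 9; D[3]=8 SHORT
step 4: need max(L[4]=2,C[3]=5) = 5; D[4]=5 ok
step 5: need max(L[5]=3,C[4]=2) = 3; D[5]=3 ok
step 6: need max(L[6]=4,C[5]=6) = 6; D[6]=6 ok
step 7: need max(L[7]=4,C[6]=4) = 4; D[7]=4 ok
step 8: need max(L[8]=2,C[7]=6) = 6; D[8]=6 ok
step 9: need C[8]=9 = 9; D[9]=9 ok

hazard at step 3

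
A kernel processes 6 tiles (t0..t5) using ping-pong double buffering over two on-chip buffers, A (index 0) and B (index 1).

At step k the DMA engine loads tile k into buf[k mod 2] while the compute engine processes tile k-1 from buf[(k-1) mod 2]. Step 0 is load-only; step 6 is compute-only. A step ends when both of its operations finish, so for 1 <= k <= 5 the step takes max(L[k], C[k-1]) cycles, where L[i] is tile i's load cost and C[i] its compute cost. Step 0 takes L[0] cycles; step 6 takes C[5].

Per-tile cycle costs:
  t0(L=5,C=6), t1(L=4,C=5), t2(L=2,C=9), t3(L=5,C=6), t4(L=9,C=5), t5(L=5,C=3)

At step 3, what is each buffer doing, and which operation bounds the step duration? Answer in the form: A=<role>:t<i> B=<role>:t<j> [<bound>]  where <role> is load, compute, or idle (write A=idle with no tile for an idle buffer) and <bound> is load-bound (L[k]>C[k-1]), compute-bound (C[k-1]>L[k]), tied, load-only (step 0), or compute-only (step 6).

k=0 load=t0/5c comp=- wait=5 total=5
k=1 load=t1/4c comp=t0/6c wait=6 total=11
k=2 load=t2/2c comp=t1/5c wait=5 total=16
k=3 load=t3/5c comp=t2/9c wait=9 total=25
k=4 load=t4/9c comp=t3/6c wait=9 total=34
k=5 load=t5/5c comp=t4/5c wait=5 total=39
k=6 load=- comp=t5/3c wait=3 total=42

step 3: A=compute:t2 B=load:t3 [compute-bound]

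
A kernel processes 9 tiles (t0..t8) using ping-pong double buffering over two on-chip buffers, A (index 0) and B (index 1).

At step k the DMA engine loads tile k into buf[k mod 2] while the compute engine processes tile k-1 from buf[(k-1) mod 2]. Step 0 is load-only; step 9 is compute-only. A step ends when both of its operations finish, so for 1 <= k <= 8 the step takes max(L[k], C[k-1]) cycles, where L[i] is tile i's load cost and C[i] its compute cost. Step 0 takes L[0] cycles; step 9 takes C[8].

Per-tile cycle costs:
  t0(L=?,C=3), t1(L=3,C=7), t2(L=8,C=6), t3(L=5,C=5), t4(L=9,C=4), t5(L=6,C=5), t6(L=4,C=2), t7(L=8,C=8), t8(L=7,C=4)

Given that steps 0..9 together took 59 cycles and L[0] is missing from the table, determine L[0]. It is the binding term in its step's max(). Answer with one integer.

L[0] = 2

step 0 → dur = L[0]=? = L[0]  (unknown; binding)
step 1 → dur = max(L[1]=3, C[0]=3) = 3
step 2 → dur = max(L[2]=8, C[1]=7) = 8
step 3 → dur = max(L[3]=5, C[2]=6) = 6
step 4 → dur = max(L[4]=9, C[3]=5) = 9
step 5 → dur = max(L[5]=6, C[4]=4) = 6
step 6 → dur = max(L[6]=4, C[5]=5) = 5
step 7 → dur = max(L[7]=8, C[6]=2) = 8
step 8 → dur = max(L[8]=7, C[7]=8) = 8
step 9 → dur = C[8]=4 = 4
sum of known step durations = 57
dur[0] = total - known = 59 - 57 = 2
L[0] is the binding max in step 0, so L[0] = dur[0] = 2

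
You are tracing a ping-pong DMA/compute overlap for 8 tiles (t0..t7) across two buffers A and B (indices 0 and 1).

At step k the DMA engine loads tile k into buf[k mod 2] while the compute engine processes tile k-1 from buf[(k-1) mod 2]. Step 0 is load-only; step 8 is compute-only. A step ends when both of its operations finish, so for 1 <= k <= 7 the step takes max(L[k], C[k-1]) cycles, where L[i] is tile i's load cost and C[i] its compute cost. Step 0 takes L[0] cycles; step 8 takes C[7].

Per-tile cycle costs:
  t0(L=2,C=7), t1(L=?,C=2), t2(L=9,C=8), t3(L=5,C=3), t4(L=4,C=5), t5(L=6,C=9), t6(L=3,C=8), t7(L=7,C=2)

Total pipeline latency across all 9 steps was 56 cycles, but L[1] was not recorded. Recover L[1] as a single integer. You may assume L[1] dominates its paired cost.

step 0 | dur = L[0]=2 = 2
step 1 | dur = max(L[1]=?, C[0]=7) = L[1]  (unknown; binding)
step 2 | dur = max(L[2]=9, C[1]=2) = 9
step 3 | dur = max(L[3]=5, C[2]=8) = 8
step 4 | dur = max(L[4]=4, C[3]=3) = 4
step 5 | dur = max(L[5]=6, C[4]=5) = 6
step 6 | dur = max(L[6]=3, C[5]=9) = 9
step 7 | dur = max(L[7]=7, C[6]=8) = 8
step 8 | dur = C[7]=2 = 2
sum of known step durations = 48
dur[1] = total - known = 56 - 48 = 8
L[1] is the binding max in step 1, so L[1] = dur[1] = 8

L[1] = 8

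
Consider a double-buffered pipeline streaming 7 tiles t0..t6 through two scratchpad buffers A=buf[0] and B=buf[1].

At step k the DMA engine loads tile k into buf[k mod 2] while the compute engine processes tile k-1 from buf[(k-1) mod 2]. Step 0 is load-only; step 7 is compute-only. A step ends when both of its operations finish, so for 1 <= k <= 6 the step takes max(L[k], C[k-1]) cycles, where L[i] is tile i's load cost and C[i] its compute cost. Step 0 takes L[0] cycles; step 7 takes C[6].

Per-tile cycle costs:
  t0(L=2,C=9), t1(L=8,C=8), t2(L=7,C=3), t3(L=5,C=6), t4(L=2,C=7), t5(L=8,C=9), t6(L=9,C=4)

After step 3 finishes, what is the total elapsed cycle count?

step 0: L[0]=2 → dur=2, Σ=2 | A=load:t0 B=idle [load-only]
step 1: L[1]=8 C[0]=9 → dur=9, Σ=11 | A=compute:t0 B=load:t1 [compute-bound]
step 2: L[2]=7 C[1]=8 → dur=8, Σ=19 | A=load:t2 B=compute:t1 [compute-bound]
step 3: L[3]=5 C[2]=3 → dur=5, Σ=24 | A=compute:t2 B=load:t3 [load-bound]
step 4: L[4]=2 C[3]=6 → dur=6, Σ=30 | A=load:t4 B=compute:t3 [compute-bound]
step 5: L[5]=8 C[4]=7 → dur=8, Σ=38 | A=compute:t4 B=load:t5 [load-bound]
step 6: L[6]=9 C[5]=9 → dur=9, Σ=47 | A=load:t6 B=compute:t5 [tied]
step 7: C[6]=4 → dur=4, Σ=51 | A=compute:t6 B=idle [compute-only]

end_cycle[3] = 24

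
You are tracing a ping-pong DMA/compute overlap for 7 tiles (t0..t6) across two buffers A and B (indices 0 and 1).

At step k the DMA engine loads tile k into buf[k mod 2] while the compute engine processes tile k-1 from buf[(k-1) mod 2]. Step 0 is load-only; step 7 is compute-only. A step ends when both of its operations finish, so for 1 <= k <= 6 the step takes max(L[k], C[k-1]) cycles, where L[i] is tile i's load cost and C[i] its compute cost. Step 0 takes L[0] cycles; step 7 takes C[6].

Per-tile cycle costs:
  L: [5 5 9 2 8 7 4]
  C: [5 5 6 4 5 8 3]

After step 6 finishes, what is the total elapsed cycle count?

end_cycle[6] = 48

step 0: L[0]=5 → dur=5, Σ=5 | A=load:t0 B=idle [load-only]
step 1: L[1]=5 C[0]=5 → dur=5, Σ=10 | A=compute:t0 B=load:t1 [tied]
step 2: L[2]=9 C[1]=5 → dur=9, Σ=19 | A=load:t2 B=compute:t1 [load-bound]
step 3: L[3]=2 C[2]=6 → dur=6, Σ=25 | A=compute:t2 B=load:t3 [compute-bound]
step 4: L[4]=8 C[3]=4 → dur=8, Σ=33 | A=load:t4 B=compute:t3 [load-bound]
step 5: L[5]=7 C[4]=5 → dur=7, Σ=40 | A=compute:t4 B=load:t5 [load-bound]
step 6: L[6]=4 C[5]=8 → dur=8, Σ=48 | A=load:t6 B=compute:t5 [compute-bound]
step 7: C[6]=3 → dur=3, Σ=51 | A=compute:t6 B=idle [compute-only]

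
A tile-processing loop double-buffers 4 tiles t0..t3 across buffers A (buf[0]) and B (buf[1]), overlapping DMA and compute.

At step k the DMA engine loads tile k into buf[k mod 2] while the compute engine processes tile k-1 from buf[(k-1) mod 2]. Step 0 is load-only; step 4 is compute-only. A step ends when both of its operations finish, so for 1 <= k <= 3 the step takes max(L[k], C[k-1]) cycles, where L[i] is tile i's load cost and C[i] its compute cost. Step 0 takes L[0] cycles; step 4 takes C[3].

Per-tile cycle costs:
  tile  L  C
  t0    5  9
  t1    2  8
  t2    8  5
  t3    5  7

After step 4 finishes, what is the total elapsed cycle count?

end_cycle[4] = 34

step 0: L[0]=5 → dur=5, Σ=5 | A=load:t0 B=idle [load-only]
step 1: L[1]=2 C[0]=9 → dur=9, Σ=14 | A=compute:t0 B=load:t1 [compute-bound]
step 2: L[2]=8 C[1]=8 → dur=8, Σ=22 | A=load:t2 B=compute:t1 [tied]
step 3: L[3]=5 C[2]=5 → dur=5, Σ=27 | A=compute:t2 B=load:t3 [tied]
step 4: C[3]=7 → dur=7, Σ=34 | A=idle B=compute:t3 [compute-only]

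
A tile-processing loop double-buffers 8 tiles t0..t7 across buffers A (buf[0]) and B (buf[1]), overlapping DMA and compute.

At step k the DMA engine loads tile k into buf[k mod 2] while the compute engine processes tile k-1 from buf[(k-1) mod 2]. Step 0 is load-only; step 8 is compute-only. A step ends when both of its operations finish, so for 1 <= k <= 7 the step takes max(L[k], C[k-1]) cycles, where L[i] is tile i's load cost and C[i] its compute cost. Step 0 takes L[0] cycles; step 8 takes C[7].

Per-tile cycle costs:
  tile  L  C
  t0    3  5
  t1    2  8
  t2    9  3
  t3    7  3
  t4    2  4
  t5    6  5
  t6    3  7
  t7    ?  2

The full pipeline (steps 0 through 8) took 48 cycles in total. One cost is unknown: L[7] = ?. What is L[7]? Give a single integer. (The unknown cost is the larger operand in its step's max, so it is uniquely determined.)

step 0 → dur = L[0]=3 = 3
step 1 → dur = max(L[1]=2, C[0]=5) = 5
step 2 → dur = max(L[2]=9, C[1]=8) = 9
step 3 → dur = max(L[3]=7, C[2]=3) = 7
step 4 → dur = max(L[4]=2, C[3]=3) = 3
step 5 → dur = max(L[5]=6, C[4]=4) = 6
step 6 → dur = max(L[6]=3, C[5]=5) = 5
step 7 → dur = max(L[7]=?, C[6]=7) = L[7]  (unknown; binding)
step 8 → dur = C[7]=2 = 2
sum of known step durations = 40
dur[7] = total - known = 48 - 40 = 8
L[7] is the binding max in step 7, so L[7] = dur[7] = 8

L[7] = 8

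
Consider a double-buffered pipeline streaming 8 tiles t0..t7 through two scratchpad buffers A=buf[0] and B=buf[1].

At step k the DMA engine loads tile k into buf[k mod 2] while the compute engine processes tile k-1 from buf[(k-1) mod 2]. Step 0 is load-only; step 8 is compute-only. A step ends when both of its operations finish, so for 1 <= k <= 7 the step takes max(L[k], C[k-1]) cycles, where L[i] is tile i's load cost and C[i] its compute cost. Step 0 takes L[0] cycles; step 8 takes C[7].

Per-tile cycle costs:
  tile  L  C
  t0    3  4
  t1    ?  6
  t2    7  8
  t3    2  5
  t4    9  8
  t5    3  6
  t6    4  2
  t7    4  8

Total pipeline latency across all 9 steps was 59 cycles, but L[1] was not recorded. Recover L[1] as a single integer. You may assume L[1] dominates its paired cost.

L[1] = 6

step 0: dur = L[0]=3 = 3
step 1: dur = max(L[1]=?, C[0]=4) = L[1]  (unknown; binding)
step 2: dur = max(L[2]=7, C[1]=6) = 7
step 3: dur = max(L[3]=2, C[2]=8) = 8
step 4: dur = max(L[4]=9, C[3]=5) = 9
step 5: dur = max(L[5]=3, C[4]=8) = 8
step 6: dur = max(L[6]=4, C[5]=6) = 6
step 7: dur = max(L[7]=4, C[6]=2) = 4
step 8: dur = C[7]=8 = 8
sum of known step durations = 53
dur[1] = total - known = 59 - 53 = 6
L[1] is the binding max in step 1, so L[1] = dur[1] = 6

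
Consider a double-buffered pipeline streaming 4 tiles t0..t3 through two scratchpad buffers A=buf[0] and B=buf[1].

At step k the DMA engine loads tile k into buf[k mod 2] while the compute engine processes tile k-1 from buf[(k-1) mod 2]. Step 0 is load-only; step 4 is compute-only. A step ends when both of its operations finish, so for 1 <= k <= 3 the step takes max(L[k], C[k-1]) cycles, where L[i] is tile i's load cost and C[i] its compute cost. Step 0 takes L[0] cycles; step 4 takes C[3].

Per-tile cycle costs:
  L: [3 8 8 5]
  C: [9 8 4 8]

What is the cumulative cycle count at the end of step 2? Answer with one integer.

step 0: L[0]=3 → dur=3, Σ=3 | A=load:t0 B=idle [load-only]
step 1: L[1]=8 C[0]=9 → dur=9, Σ=12 | A=compute:t0 B=load:t1 [compute-bound]
step 2: L[2]=8 C[1]=8 → dur=8, Σ=20 | A=load:t2 B=compute:t1 [tied]
step 3: L[3]=5 C[2]=4 → dur=5, Σ=25 | A=compute:t2 B=load:t3 [load-bound]
step 4: C[3]=8 → dur=8, Σ=33 | A=idle B=compute:t3 [compute-only]

end_cycle[2] = 20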